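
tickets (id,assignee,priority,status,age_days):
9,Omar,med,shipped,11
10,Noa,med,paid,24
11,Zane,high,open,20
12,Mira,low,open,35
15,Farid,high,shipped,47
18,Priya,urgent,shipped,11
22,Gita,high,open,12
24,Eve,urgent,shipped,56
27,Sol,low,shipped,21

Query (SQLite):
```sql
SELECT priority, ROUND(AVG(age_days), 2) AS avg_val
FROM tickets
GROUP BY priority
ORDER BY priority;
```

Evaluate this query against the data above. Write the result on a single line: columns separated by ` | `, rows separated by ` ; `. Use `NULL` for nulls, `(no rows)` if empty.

Partition tickets by priority; compute ROUND(AVG(age_days), 2) within each group.
  high: ids {11, 15, 22} → ROUND(AVG(age_days), 2)=26.33
  low: ids {12, 27} → ROUND(AVG(age_days), 2)=28
  med: ids {9, 10} → ROUND(AVG(age_days), 2)=17.5
  urgent: ids {18, 24} → ROUND(AVG(age_days), 2)=33.5

high | 26.33 ; low | 28 ; med | 17.5 ; urgent | 33.5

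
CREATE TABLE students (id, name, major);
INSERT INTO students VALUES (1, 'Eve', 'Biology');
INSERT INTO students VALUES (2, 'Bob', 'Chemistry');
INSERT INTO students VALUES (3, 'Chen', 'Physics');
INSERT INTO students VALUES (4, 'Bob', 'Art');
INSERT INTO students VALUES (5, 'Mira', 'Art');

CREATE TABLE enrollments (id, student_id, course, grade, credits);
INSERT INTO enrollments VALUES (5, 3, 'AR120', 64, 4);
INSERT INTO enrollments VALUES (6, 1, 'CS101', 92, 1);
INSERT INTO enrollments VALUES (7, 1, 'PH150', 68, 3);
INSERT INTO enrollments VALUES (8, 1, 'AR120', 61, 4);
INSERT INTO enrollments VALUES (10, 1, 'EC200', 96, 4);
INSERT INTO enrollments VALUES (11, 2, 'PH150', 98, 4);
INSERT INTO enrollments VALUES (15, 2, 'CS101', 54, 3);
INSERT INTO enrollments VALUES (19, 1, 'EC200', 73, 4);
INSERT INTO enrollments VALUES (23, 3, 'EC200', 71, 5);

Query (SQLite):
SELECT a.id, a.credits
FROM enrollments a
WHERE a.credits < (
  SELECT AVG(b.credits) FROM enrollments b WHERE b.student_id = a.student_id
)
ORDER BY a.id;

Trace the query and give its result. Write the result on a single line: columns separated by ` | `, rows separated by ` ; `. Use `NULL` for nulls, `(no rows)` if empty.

5 | 4 ; 6 | 1 ; 7 | 3 ; 15 | 3

For each enrollments row a, compute AVG(credits) over rows sharing a.student_id.
Keep row a if a.credits < that per-group AVG.
  student_id=1: AVG(credits) = 3.2
  student_id=2: AVG(credits) = 3.5
  student_id=3: AVG(credits) = 4.5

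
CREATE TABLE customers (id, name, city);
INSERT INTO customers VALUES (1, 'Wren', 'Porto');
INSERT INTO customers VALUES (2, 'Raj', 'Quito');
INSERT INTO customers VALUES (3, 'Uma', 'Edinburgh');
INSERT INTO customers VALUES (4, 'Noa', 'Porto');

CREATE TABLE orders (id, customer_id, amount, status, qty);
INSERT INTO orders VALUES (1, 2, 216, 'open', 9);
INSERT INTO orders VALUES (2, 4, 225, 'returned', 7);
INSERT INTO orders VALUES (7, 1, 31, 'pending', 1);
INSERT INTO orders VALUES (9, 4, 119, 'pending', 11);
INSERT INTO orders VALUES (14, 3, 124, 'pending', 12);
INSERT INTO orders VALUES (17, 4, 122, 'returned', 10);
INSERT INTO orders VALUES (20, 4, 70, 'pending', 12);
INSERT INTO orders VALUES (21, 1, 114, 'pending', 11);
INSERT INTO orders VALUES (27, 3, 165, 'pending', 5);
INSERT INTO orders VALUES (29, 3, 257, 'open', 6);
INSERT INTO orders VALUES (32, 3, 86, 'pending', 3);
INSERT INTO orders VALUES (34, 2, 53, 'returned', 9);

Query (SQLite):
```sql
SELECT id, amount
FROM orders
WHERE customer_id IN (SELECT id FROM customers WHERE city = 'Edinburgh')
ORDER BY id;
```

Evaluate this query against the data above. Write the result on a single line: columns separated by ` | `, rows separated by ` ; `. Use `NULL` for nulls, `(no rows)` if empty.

Inner query: customers.id where city = 'Edinburgh'.
Outer: keep orders rows whose customer_id is in that set.
Inner query → {3}

14 | 124 ; 27 | 165 ; 29 | 257 ; 32 | 86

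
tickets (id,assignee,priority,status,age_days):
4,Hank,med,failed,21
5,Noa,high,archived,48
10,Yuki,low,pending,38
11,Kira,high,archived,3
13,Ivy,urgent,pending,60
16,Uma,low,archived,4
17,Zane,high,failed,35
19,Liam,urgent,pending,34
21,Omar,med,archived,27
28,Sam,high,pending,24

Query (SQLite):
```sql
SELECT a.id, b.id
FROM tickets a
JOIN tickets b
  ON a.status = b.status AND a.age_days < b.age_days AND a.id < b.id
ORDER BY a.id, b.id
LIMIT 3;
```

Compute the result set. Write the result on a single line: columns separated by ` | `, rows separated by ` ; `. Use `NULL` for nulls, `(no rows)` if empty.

Pairs (a,b) with same status, a.age_days < b.age_days, a.id < b.id.
status groups: archived:{5,11,16,21} failed:{4,17} pending:{10,13,19,28}
Ordered by (a.id, b.id); first 3.

4 | 17 ; 10 | 13 ; 11 | 16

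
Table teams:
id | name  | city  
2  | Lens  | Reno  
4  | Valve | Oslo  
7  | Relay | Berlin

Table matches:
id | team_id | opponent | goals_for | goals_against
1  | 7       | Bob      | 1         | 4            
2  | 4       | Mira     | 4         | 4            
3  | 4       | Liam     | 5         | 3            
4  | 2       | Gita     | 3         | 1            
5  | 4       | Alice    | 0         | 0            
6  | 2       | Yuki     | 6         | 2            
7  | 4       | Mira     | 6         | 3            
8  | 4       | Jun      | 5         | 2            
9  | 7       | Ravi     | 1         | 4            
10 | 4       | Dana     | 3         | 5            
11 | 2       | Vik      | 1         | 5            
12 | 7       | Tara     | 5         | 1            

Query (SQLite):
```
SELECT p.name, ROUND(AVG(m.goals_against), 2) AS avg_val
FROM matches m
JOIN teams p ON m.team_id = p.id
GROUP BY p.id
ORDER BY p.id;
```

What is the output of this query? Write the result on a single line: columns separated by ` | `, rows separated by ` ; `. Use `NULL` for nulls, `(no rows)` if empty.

Join each matches row to its teams via team_id.
Group joined rows by teams.id; compute ROUND(AVG(m.goals_against), 2) per group.
  2: ids {4, 6, 11} → ROUND(AVG(m.goals_against), 2)=2.67
  4: ids {2, 3, 5, 7, 8, 10} → ROUND(AVG(m.goals_against), 2)=2.83
  7: ids {1, 9, 12} → ROUND(AVG(m.goals_against), 2)=3

Lens | 2.67 ; Valve | 2.83 ; Relay | 3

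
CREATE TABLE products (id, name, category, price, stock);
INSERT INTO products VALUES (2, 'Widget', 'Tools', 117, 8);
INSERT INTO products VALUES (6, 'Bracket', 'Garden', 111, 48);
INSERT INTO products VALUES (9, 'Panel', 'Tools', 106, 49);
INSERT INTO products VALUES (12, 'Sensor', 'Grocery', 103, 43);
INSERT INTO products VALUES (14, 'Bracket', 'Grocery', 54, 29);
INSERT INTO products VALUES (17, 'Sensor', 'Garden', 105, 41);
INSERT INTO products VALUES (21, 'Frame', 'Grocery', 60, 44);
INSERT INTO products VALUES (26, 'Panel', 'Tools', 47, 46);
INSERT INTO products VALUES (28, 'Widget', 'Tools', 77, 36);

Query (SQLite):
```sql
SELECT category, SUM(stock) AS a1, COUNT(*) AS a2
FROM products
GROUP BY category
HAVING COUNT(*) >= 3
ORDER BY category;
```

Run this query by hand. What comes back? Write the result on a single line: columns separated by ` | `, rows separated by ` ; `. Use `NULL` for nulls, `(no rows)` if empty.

Grocery | 116 | 3 ; Tools | 139 | 4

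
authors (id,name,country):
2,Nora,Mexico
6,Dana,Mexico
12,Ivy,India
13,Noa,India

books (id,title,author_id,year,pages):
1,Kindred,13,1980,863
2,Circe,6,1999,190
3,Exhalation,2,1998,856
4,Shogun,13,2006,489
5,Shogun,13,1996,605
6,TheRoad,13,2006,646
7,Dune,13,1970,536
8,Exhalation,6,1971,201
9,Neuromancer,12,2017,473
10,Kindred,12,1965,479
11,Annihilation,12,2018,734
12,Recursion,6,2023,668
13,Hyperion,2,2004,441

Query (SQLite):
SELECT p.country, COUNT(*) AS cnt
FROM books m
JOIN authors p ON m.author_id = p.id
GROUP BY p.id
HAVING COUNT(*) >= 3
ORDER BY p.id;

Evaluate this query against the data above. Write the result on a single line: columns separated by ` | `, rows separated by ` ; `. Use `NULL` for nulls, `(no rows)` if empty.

Join each books row to its authors via author_id.
Group joined rows by authors.id; compute COUNT(*) per group.
HAVING: keep groups with count ≥ 3.
  2: ids {3, 13} → COUNT(*)=2
  6: ids {2, 8, 12} → COUNT(*)=3
  12: ids {9, 10, 11} → COUNT(*)=3
  13: ids {1, 4, 5, 6, 7} → COUNT(*)=5

Mexico | 3 ; India | 3 ; India | 5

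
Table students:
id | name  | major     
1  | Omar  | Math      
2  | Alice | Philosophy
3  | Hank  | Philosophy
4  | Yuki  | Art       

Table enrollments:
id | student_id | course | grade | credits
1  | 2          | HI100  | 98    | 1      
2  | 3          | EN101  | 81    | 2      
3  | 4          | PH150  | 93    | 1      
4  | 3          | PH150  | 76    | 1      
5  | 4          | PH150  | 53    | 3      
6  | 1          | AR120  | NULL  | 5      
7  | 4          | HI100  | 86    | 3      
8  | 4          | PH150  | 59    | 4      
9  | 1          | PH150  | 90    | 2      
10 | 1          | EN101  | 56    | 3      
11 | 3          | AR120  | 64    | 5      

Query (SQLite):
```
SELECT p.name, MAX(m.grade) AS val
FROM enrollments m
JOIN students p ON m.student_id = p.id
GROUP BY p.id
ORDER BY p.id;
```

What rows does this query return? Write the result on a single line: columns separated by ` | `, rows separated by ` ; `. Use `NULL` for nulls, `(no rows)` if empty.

Join each enrollments row to its students via student_id.
Group joined rows by students.id; compute MAX(m.grade) per group.
  1: ids {6, 9, 10} → MAX(m.grade)=90
  2: ids {1} → MAX(m.grade)=98
  3: ids {2, 4, 11} → MAX(m.grade)=81
  4: ids {3, 5, 7, 8} → MAX(m.grade)=93

Omar | 90 ; Alice | 98 ; Hank | 81 ; Yuki | 93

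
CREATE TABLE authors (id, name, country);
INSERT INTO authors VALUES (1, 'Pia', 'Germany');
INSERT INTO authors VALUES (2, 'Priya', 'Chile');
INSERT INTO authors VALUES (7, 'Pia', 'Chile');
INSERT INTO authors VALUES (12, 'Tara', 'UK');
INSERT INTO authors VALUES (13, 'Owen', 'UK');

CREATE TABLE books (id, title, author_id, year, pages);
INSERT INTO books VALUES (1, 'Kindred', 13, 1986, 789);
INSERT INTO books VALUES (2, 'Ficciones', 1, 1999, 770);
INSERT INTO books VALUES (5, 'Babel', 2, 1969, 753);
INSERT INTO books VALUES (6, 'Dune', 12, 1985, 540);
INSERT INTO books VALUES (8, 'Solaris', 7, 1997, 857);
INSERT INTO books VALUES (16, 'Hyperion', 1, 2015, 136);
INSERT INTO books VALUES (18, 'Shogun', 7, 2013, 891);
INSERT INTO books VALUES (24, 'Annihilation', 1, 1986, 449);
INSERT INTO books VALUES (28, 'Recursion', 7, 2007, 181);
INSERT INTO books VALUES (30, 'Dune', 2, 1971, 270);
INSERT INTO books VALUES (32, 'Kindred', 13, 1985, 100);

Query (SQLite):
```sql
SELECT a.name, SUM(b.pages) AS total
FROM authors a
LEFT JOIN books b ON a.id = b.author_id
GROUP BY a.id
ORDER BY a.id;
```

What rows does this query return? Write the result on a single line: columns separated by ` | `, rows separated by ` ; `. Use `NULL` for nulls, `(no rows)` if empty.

Pia | 1355 ; Priya | 1023 ; Pia | 1929 ; Tara | 540 ; Owen | 889

LEFT JOIN keeps every authors row; unmatched ones get NULL for books columns.
Group by authors.id and compute SUM(b.pages). SUM over an all-NULL group is NULL.
  1: ids {2, 16, 24} → SUM(b.pages)=1355
  2: ids {5, 30} → SUM(b.pages)=1023
  7: ids {8, 18, 28} → SUM(b.pages)=1929
  12: ids {6} → SUM(b.pages)=540
  13: ids {1, 32} → SUM(b.pages)=889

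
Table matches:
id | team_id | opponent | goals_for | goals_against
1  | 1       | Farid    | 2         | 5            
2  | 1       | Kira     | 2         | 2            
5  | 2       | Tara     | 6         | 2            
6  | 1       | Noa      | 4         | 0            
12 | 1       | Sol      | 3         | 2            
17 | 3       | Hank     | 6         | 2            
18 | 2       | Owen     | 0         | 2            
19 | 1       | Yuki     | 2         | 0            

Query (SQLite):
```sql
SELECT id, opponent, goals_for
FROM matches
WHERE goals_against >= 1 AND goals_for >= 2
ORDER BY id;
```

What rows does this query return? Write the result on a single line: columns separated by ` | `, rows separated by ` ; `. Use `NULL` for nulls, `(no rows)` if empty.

goals_against >= 1: ids {1, 2, 5, 12, 17, 18}
goals_for >= 2: ids {1, 2, 5, 6, 12, 17, 19}
Combine with AND.

1 | Farid | 2 ; 2 | Kira | 2 ; 5 | Tara | 6 ; 12 | Sol | 3 ; 17 | Hank | 6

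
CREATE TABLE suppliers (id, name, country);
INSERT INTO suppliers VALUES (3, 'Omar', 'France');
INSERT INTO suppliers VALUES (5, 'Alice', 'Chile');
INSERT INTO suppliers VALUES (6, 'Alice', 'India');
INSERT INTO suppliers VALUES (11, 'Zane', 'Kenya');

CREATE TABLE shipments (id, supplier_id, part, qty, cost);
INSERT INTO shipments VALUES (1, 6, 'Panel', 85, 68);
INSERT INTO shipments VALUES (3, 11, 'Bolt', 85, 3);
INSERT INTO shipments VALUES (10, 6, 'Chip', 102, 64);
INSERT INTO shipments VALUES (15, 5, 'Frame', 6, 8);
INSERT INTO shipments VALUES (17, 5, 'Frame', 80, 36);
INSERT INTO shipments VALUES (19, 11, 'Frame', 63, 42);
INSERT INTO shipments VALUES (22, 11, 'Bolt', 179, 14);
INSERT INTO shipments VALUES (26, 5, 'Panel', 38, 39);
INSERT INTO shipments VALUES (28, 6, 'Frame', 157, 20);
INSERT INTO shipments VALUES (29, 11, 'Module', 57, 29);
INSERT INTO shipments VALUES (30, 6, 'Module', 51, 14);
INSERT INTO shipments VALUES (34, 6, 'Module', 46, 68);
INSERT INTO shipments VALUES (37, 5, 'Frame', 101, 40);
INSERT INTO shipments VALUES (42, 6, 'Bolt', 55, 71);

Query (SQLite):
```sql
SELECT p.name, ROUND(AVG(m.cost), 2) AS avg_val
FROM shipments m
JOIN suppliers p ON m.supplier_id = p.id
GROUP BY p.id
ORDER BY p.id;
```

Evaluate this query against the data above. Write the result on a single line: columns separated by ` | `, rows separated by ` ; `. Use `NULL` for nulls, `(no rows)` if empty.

Join each shipments row to its suppliers via supplier_id.
Group joined rows by suppliers.id; compute ROUND(AVG(m.cost), 2) per group.
  5: ids {15, 17, 26, 37} → ROUND(AVG(m.cost), 2)=30.75
  6: ids {1, 10, 28, 30, 34, 42} → ROUND(AVG(m.cost), 2)=50.83
  11: ids {3, 19, 22, 29} → ROUND(AVG(m.cost), 2)=22

Alice | 30.75 ; Alice | 50.83 ; Zane | 22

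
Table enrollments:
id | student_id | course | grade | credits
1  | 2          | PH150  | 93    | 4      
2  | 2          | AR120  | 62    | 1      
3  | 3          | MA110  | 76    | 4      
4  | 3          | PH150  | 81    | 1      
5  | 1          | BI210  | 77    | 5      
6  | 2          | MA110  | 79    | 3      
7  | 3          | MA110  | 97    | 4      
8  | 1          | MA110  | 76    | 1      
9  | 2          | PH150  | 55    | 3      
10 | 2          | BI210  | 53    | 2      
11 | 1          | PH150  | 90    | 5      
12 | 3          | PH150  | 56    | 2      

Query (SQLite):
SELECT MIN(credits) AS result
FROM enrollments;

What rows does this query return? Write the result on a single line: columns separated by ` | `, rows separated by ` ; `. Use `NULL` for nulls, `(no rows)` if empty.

1

All credits values: [4, 1, 4, 1, 5, 3, 4, 1, 3, 2, 5, 2].
MIN of non-NULL values = 1.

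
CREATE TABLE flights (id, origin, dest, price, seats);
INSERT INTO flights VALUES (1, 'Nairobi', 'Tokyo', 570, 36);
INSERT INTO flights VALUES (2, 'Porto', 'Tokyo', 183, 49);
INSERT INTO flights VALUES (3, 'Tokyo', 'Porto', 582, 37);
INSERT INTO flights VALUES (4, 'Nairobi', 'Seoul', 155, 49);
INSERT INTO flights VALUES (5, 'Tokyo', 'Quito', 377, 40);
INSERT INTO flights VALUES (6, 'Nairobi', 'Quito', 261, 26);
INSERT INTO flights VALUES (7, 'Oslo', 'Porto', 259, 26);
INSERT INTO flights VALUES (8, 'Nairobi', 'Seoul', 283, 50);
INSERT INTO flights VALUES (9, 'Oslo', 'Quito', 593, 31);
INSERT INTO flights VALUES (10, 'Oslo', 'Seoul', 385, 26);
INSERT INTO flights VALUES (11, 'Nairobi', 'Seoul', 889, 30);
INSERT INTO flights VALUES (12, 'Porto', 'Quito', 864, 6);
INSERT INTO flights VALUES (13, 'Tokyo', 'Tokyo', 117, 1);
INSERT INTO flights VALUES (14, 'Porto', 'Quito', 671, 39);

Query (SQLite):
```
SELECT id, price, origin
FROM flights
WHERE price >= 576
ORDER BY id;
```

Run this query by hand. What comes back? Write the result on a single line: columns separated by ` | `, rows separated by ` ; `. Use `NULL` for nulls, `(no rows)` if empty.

3 | 582 | Tokyo ; 9 | 593 | Oslo ; 11 | 889 | Nairobi ; 12 | 864 | Porto ; 14 | 671 | Porto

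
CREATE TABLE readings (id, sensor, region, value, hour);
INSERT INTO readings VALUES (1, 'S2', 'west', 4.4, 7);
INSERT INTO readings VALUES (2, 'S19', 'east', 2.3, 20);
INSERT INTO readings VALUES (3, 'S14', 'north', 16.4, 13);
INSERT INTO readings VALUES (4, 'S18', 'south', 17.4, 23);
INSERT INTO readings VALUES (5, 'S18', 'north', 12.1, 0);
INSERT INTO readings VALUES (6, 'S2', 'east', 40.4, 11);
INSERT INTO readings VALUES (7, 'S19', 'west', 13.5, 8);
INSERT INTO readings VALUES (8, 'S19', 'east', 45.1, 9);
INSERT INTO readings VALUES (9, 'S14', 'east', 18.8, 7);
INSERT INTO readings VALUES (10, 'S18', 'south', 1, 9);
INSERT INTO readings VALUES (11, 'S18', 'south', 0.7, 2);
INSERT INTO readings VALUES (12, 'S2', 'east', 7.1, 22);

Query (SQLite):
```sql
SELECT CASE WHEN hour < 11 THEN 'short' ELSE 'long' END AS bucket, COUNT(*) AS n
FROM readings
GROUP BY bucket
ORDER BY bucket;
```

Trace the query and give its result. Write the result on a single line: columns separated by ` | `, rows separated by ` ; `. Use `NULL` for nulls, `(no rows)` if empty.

long | 5 ; short | 7

Bucket rows by hour < 11 → 'short' else 'long'; count each bucket.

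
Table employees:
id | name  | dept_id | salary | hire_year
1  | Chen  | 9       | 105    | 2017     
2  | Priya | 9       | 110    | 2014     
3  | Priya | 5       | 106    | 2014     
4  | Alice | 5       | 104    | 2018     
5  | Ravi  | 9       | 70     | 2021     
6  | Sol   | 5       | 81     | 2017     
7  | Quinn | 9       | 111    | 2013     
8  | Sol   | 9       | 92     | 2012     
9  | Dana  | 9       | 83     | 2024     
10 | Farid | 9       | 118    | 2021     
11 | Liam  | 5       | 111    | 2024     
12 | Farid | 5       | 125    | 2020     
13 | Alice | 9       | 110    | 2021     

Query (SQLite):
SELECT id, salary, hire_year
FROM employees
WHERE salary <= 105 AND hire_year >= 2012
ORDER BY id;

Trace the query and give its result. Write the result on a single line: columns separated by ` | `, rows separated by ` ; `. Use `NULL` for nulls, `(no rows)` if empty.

1 | 105 | 2017 ; 4 | 104 | 2018 ; 5 | 70 | 2021 ; 6 | 81 | 2017 ; 8 | 92 | 2012 ; 9 | 83 | 2024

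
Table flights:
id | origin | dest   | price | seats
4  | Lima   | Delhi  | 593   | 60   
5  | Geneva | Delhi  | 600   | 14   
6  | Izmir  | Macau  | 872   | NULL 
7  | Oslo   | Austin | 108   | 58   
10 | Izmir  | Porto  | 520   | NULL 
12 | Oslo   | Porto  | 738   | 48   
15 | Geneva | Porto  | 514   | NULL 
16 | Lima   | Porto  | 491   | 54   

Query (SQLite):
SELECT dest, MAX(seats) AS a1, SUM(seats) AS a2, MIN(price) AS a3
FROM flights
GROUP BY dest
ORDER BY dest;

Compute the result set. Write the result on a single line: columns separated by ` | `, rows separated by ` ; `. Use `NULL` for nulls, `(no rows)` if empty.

Austin | 58 | 58 | 108 ; Delhi | 60 | 74 | 593 ; Macau | NULL | NULL | 872 ; Porto | 54 | 102 | 491

Group flights by dest.
Per group compute: MAX(seats), SUM(seats), MIN(price).
  Austin: ids {7} → MAX(seats)=58, SUM(seats)=58, MIN(price)=108
  Delhi: ids {4, 5} → MAX(seats)=60, SUM(seats)=74, MIN(price)=593
  Macau: ids {6} → MAX(seats)=NULL, SUM(seats)=NULL, MIN(price)=872
  Porto: ids {10, 12, 15, 16} → MAX(seats)=54, SUM(seats)=102, MIN(price)=491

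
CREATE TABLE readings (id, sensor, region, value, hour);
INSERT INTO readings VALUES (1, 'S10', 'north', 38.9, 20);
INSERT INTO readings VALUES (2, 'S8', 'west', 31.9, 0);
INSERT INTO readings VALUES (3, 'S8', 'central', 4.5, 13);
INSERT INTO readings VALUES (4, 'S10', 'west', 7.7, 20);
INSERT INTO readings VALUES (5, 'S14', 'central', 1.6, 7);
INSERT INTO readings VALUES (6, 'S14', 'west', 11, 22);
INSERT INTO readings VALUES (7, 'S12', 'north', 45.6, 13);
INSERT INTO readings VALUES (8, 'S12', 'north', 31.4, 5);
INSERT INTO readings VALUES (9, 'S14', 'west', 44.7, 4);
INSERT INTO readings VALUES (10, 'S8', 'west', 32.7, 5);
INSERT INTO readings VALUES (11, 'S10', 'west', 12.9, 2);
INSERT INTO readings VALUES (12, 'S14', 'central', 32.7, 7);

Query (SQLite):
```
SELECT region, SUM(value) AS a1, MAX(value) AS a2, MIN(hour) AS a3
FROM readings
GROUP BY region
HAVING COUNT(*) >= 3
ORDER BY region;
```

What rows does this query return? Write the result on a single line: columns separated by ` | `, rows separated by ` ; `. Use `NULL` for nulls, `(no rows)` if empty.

Group readings by region.
Per group compute: SUM(value), MAX(value), MIN(hour).
HAVING: drop groups with fewer than 3 rows.
  central: ids {3, 5, 12} → SUM(value)=38.8, MAX(value)=32.7, MIN(hour)=7
  north: ids {1, 7, 8} → SUM(value)=115.9, MAX(value)=45.6, MIN(hour)=5
  west: ids {2, 4, 6, 9, 10, 11} → SUM(value)=140.9, MAX(value)=44.7, MIN(hour)=0

central | 38.8 | 32.7 | 7 ; north | 115.9 | 45.6 | 5 ; west | 140.9 | 44.7 | 0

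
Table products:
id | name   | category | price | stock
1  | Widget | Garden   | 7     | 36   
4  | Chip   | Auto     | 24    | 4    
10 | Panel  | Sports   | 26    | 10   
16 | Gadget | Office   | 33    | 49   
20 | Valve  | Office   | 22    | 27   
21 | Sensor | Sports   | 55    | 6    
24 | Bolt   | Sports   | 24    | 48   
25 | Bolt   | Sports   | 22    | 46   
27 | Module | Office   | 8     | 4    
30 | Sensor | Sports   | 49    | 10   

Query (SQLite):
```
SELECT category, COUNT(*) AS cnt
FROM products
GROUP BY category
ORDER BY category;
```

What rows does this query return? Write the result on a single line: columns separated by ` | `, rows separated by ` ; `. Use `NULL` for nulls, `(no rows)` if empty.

Partition products by category; compute COUNT(*) within each group.
  Auto: ids {4} → COUNT(*)=1
  Garden: ids {1} → COUNT(*)=1
  Office: ids {16, 20, 27} → COUNT(*)=3
  Sports: ids {10, 21, 24, 25, 30} → COUNT(*)=5

Auto | 1 ; Garden | 1 ; Office | 3 ; Sports | 5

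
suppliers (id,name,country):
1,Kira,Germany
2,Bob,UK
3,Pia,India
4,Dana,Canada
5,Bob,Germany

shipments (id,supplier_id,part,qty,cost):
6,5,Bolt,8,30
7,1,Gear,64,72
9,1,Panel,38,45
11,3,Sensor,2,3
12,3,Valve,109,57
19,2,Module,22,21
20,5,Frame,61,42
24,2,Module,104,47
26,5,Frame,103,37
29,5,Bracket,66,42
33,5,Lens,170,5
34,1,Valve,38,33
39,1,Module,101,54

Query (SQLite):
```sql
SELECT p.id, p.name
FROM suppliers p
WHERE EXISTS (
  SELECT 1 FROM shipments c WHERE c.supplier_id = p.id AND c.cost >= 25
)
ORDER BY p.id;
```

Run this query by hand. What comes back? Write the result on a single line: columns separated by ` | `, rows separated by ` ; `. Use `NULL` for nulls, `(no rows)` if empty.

1 | Kira ; 2 | Bob ; 3 | Pia ; 5 | Bob

For each suppliers row, check whether any shipments with matching supplier_id has cost >= 25.
Keep rows where that is true.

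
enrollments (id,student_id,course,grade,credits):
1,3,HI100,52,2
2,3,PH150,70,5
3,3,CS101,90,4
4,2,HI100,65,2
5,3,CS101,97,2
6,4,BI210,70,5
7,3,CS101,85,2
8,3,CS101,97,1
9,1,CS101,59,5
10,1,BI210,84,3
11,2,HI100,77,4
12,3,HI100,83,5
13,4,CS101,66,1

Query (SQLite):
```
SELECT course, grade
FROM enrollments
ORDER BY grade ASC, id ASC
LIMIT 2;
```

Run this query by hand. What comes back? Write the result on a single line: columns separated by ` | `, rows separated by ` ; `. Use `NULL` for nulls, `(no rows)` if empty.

HI100 | 52 ; CS101 | 59

Sort by grade asc, tiebreak id asc: (52, id=1), (59, id=9), (65, id=4), (66, id=13), (70, id=2) …. Take first 2.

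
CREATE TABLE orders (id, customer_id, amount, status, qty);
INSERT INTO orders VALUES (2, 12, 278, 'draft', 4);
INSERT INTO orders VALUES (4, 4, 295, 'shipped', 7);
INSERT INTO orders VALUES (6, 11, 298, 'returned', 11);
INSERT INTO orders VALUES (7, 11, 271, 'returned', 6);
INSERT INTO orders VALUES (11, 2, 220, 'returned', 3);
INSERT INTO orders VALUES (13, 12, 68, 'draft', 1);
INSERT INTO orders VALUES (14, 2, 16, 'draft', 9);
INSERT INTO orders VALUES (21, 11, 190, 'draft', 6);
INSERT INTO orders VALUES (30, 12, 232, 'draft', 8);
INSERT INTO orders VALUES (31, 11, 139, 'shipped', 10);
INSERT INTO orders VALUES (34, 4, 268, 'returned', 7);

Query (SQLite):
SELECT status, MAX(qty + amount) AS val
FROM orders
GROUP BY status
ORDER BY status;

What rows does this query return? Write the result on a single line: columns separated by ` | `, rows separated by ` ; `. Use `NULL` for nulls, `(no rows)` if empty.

For each row compute qty + amount.
Group by status; take MAX of the expression per group.
  draft: ids {2, 13, 14, 21, 30} → MAX(qty + amount)=282
  returned: ids {6, 7, 11, 34} → MAX(qty + amount)=309
  shipped: ids {4, 31} → MAX(qty + amount)=302

draft | 282 ; returned | 309 ; shipped | 302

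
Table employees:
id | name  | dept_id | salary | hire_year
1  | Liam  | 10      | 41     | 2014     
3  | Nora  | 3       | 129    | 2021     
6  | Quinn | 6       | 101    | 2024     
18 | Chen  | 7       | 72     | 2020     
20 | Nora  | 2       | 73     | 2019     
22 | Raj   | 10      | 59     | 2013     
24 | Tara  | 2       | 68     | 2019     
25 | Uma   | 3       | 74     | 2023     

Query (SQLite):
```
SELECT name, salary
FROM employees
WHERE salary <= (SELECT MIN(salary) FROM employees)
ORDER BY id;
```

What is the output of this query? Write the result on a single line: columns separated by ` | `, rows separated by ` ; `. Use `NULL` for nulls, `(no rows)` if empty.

Liam | 41

Scalar subquery: MIN(salary) over all employees rows = 41.
Keep rows where salary <= that value.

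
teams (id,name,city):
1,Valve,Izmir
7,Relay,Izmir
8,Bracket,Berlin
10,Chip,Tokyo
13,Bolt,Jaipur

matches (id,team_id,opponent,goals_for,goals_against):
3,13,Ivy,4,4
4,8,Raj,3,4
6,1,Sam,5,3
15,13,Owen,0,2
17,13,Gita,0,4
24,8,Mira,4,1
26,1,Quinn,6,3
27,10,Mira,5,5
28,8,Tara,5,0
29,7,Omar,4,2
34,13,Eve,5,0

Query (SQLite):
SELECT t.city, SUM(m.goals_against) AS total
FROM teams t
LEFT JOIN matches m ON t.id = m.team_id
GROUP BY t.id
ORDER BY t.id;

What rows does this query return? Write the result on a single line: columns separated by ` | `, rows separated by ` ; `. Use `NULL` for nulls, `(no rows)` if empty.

Izmir | 6 ; Izmir | 2 ; Berlin | 5 ; Tokyo | 5 ; Jaipur | 10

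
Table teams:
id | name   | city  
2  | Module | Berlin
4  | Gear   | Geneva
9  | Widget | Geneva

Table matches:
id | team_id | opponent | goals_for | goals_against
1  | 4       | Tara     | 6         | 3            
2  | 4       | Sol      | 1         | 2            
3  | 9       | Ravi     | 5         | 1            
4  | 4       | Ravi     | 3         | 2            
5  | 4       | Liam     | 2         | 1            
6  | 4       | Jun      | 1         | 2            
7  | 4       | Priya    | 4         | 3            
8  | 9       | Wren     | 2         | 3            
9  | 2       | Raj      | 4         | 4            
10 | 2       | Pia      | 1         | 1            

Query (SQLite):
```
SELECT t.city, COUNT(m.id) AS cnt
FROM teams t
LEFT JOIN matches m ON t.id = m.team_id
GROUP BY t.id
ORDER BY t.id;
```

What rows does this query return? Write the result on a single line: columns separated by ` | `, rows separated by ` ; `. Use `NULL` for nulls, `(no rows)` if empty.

LEFT JOIN keeps every teams row; unmatched ones get NULL for matches columns.
Group by teams.id and compute COUNT(m.id). COUNT(col) of an all-NULL group is 0.
  2: ids {9, 10} → COUNT(m.id)=2
  4: ids {1, 2, 4, 5, 6, 7} → COUNT(m.id)=6
  9: ids {3, 8} → COUNT(m.id)=2

Berlin | 2 ; Geneva | 6 ; Geneva | 2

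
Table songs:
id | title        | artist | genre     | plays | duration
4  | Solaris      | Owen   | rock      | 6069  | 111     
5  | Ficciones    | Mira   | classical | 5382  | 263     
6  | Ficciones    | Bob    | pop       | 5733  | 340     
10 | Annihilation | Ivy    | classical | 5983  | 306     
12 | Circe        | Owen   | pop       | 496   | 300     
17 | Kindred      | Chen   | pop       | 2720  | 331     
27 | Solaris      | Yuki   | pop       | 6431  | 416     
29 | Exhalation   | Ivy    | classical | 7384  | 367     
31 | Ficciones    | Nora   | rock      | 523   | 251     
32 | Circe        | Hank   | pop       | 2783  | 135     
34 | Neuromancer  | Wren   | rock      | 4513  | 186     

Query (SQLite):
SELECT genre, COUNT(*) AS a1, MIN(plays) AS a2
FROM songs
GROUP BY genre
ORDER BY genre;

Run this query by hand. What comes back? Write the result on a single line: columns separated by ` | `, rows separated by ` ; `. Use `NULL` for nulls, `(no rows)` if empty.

classical | 3 | 5382 ; pop | 5 | 496 ; rock | 3 | 523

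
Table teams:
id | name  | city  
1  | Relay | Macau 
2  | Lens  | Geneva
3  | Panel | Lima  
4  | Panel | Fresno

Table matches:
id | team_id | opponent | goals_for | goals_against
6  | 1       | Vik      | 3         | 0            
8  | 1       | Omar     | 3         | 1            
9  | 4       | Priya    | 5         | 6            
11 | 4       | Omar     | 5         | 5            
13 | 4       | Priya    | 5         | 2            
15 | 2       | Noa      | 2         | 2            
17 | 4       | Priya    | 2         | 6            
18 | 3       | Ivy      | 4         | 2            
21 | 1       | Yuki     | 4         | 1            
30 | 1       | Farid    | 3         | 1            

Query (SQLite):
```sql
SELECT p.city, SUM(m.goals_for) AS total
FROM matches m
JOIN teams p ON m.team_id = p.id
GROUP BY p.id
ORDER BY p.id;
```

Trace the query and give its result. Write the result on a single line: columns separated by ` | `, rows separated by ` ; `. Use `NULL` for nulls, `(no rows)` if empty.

Join each matches row to its teams via team_id.
Group joined rows by teams.id; compute SUM(m.goals_for) per group.
  1: ids {6, 8, 21, 30} → SUM(m.goals_for)=13
  2: ids {15} → SUM(m.goals_for)=2
  3: ids {18} → SUM(m.goals_for)=4
  4: ids {9, 11, 13, 17} → SUM(m.goals_for)=17

Macau | 13 ; Geneva | 2 ; Lima | 4 ; Fresno | 17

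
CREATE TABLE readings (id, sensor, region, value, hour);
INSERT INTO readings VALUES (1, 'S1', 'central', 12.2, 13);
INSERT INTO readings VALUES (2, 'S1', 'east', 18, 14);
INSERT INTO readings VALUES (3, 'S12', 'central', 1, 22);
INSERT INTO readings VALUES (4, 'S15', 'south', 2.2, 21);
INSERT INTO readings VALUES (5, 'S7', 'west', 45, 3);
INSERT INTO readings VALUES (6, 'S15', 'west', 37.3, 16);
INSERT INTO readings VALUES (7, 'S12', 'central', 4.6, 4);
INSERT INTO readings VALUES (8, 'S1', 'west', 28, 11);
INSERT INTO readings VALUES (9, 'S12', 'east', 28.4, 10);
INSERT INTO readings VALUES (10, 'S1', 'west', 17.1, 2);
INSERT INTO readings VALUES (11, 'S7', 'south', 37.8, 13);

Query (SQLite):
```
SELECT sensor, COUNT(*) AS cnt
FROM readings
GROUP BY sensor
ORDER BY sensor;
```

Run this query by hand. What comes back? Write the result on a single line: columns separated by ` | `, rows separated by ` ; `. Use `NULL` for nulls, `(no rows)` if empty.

S1 | 4 ; S12 | 3 ; S15 | 2 ; S7 | 2

Partition readings by sensor; compute COUNT(*) within each group.
  S1: ids {1, 2, 8, 10} → COUNT(*)=4
  S12: ids {3, 7, 9} → COUNT(*)=3
  S15: ids {4, 6} → COUNT(*)=2
  S7: ids {5, 11} → COUNT(*)=2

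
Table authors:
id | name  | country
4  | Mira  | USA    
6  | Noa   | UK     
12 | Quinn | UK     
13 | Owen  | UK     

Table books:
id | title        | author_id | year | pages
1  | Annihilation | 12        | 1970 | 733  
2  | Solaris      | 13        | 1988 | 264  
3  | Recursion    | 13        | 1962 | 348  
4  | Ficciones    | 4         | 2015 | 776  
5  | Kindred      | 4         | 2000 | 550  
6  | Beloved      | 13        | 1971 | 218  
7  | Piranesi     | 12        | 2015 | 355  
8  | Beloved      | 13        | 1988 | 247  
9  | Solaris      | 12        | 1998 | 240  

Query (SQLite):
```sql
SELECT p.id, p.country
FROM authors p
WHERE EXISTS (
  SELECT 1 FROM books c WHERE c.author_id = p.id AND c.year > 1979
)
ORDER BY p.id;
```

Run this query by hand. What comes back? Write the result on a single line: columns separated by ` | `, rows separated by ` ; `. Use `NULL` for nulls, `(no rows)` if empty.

For each authors row, check whether any books with matching author_id has year > 1979.
Keep rows where that is true.

4 | USA ; 12 | UK ; 13 | UK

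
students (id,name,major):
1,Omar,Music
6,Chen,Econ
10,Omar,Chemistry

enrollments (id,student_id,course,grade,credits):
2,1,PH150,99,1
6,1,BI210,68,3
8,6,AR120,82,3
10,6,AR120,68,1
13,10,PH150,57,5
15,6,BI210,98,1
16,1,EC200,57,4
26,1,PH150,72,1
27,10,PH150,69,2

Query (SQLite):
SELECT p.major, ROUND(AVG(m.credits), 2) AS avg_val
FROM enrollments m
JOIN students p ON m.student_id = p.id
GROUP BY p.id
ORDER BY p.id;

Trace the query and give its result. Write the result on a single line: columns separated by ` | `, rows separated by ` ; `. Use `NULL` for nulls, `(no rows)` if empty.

Join each enrollments row to its students via student_id.
Group joined rows by students.id; compute ROUND(AVG(m.credits), 2) per group.
  1: ids {2, 6, 16, 26} → ROUND(AVG(m.credits), 2)=2.25
  6: ids {8, 10, 15} → ROUND(AVG(m.credits), 2)=1.67
  10: ids {13, 27} → ROUND(AVG(m.credits), 2)=3.5

Music | 2.25 ; Econ | 1.67 ; Chemistry | 3.5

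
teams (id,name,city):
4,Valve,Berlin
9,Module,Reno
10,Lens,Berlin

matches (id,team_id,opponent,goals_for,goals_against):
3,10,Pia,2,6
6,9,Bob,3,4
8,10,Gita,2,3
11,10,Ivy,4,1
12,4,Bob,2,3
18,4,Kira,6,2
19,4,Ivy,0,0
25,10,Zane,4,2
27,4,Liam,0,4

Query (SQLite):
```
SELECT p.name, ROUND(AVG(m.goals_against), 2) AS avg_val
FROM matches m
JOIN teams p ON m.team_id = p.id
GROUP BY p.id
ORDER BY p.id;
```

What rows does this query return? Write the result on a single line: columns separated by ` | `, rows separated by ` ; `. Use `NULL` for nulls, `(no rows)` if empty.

Valve | 2.25 ; Module | 4 ; Lens | 3

Join each matches row to its teams via team_id.
Group joined rows by teams.id; compute ROUND(AVG(m.goals_against), 2) per group.
  4: ids {12, 18, 19, 27} → ROUND(AVG(m.goals_against), 2)=2.25
  9: ids {6} → ROUND(AVG(m.goals_against), 2)=4
  10: ids {3, 8, 11, 25} → ROUND(AVG(m.goals_against), 2)=3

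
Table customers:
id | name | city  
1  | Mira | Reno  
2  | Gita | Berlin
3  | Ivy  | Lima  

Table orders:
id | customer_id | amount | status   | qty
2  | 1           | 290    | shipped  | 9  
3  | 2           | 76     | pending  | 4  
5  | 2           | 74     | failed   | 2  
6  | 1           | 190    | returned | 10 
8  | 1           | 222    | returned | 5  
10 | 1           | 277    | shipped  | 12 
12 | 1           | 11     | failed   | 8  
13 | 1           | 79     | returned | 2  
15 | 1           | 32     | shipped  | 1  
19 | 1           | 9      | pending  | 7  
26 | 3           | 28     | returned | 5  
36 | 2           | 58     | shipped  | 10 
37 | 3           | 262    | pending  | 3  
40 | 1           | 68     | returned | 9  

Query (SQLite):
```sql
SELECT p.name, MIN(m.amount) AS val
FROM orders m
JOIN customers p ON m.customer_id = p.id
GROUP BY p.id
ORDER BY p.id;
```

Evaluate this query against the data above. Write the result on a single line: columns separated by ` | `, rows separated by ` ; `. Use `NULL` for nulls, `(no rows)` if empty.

Mira | 9 ; Gita | 58 ; Ivy | 28

Join each orders row to its customers via customer_id.
Group joined rows by customers.id; compute MIN(m.amount) per group.
  1: ids {2, 6, 8, 10, 12, 13, 15, 19, 40} → MIN(m.amount)=9
  2: ids {3, 5, 36} → MIN(m.amount)=58
  3: ids {26, 37} → MIN(m.amount)=28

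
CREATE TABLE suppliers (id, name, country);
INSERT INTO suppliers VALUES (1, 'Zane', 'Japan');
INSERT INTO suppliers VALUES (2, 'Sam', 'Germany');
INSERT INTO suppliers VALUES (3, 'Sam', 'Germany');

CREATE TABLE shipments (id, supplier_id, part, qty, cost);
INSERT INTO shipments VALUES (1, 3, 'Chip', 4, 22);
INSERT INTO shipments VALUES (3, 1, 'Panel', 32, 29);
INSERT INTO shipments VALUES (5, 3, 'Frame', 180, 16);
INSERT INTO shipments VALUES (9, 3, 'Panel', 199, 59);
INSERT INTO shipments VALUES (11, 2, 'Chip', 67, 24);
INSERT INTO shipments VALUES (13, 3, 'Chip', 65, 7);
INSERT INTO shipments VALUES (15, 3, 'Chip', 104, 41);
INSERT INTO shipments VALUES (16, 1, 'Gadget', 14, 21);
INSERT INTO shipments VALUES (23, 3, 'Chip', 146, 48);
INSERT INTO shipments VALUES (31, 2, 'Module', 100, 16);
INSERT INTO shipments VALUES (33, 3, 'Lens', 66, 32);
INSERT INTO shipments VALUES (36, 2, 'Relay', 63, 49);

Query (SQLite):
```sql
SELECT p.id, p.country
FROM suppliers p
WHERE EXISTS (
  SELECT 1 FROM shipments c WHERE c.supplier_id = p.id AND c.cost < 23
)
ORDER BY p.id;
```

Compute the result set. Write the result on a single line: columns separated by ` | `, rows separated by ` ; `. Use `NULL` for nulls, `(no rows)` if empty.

For each suppliers row, check whether any shipments with matching supplier_id has cost < 23.
Keep rows where that is true.

1 | Japan ; 2 | Germany ; 3 | Germany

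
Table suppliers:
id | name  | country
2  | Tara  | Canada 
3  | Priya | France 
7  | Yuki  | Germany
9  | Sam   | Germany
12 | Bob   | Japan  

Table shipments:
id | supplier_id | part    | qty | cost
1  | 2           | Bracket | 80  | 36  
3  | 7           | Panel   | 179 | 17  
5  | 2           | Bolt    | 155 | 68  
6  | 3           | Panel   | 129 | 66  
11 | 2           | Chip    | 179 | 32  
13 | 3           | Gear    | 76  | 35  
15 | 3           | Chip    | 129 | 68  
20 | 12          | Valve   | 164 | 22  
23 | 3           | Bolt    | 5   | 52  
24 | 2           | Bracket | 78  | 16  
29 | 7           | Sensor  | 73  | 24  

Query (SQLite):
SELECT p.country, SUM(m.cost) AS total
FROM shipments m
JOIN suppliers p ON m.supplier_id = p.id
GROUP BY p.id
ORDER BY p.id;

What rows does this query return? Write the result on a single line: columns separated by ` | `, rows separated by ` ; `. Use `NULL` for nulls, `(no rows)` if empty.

Join each shipments row to its suppliers via supplier_id.
Group joined rows by suppliers.id; compute SUM(m.cost) per group.
  2: ids {1, 5, 11, 24} → SUM(m.cost)=152
  3: ids {6, 13, 15, 23} → SUM(m.cost)=221
  7: ids {3, 29} → SUM(m.cost)=41
  12: ids {20} → SUM(m.cost)=22

Canada | 152 ; France | 221 ; Germany | 41 ; Japan | 22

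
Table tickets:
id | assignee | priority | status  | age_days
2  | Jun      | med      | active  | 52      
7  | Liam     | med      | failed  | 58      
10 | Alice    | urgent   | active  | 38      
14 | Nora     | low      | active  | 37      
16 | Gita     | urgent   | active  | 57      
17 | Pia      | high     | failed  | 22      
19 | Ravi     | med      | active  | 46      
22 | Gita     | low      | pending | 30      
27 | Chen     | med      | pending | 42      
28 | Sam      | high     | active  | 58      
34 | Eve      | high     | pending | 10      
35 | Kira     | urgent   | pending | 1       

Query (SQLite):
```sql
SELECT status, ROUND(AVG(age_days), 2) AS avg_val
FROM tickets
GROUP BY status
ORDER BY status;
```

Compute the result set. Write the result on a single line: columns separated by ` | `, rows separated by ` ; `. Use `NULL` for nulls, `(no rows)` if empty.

active | 48 ; failed | 40 ; pending | 20.75

Partition tickets by status; compute ROUND(AVG(age_days), 2) within each group.
  active: ids {2, 10, 14, 16, 19, 28} → ROUND(AVG(age_days), 2)=48
  failed: ids {7, 17} → ROUND(AVG(age_days), 2)=40
  pending: ids {22, 27, 34, 35} → ROUND(AVG(age_days), 2)=20.75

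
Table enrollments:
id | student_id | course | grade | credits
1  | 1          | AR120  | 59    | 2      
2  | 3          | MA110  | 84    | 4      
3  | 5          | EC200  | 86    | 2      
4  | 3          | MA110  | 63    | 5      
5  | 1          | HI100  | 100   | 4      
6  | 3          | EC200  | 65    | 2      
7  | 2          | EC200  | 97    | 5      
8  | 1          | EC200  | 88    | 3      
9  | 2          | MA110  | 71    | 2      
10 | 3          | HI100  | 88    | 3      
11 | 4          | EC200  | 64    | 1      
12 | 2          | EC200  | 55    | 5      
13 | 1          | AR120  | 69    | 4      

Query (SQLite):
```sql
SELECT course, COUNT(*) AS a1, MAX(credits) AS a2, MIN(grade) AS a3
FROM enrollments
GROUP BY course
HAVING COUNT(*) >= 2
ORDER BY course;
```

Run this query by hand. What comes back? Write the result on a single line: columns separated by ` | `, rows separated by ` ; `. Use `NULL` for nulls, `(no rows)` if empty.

AR120 | 2 | 4 | 59 ; EC200 | 6 | 5 | 55 ; HI100 | 2 | 4 | 88 ; MA110 | 3 | 5 | 63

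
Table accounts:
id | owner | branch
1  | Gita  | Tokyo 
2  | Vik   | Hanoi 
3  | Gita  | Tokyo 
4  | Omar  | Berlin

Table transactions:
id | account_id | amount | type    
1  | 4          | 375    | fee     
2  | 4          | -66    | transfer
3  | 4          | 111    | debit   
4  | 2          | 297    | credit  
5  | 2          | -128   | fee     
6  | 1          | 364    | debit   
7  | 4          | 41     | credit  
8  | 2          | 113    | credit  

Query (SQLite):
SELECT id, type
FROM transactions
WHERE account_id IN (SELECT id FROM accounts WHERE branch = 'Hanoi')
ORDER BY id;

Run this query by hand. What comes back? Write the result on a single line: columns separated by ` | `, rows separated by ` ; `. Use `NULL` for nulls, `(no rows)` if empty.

4 | credit ; 5 | fee ; 8 | credit

Inner query: accounts.id where branch = 'Hanoi'.
Outer: keep transactions rows whose account_id is in that set.
Inner query → {2}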